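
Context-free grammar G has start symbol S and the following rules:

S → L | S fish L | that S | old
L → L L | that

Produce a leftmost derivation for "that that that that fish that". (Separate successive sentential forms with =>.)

S => S fish L   [S → S fish L]
S fish L => L fish L   [S → L]
L fish L => L L fish L   [L → L L]
L L fish L => L L L fish L   [L → L L]
L L L fish L => that L L fish L   [L → that]
that L L fish L => that L L L fish L   [L → L L]
that L L L fish L => that that L L fish L   [L → that]
that that L L fish L => that that that L fish L   [L → that]
that that that L fish L => that that that that fish L   [L → that]
that that that that fish L => that that that that fish that   [L → that]

S => S fish L => L fish L => L L fish L => L L L fish L => that L L fish L => that L L L fish L => that that L L fish L => that that that L fish L => that that that that fish L => that that that that fish that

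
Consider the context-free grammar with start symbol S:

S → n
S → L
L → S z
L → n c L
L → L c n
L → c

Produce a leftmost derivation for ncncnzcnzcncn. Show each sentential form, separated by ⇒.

S ⇒ L   [S → L]
L ⇒ ncL   [L → n c L]
ncL ⇒ ncLcn   [L → L c n]
ncLcn ⇒ ncLcncn   [L → L c n]
ncLcncn ⇒ ncSzcncn   [L → S z]
ncSzcncn ⇒ ncLzcncn   [S → L]
ncLzcncn ⇒ ncLcnzcncn   [L → L c n]
ncLcnzcncn ⇒ ncncLcnzcncn   [L → n c L]
ncncLcnzcncn ⇒ ncncSzcnzcncn   [L → S z]
ncncSzcnzcncn ⇒ ncncnzcnzcncn   [S → n]

S ⇒ L ⇒ ncL ⇒ ncLcn ⇒ ncLcncn ⇒ ncSzcncn ⇒ ncLzcncn ⇒ ncLcnzcncn ⇒ ncncLcnzcncn ⇒ ncncSzcnzcncn ⇒ ncncnzcnzcncn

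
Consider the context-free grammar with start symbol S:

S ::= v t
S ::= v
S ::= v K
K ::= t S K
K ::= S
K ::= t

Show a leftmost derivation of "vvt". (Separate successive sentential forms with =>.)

S => vK => vS => vvt

S => vK   [S ::= v K]
vK => vS   [K ::= S]
vS => vvt   [S ::= v t]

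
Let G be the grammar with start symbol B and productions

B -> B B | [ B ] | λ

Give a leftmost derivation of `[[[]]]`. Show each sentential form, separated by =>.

B => [B] => [[B]] => [[BB]] => [[BBB]] => [[BBBB]] => [[BBBBB]] => [[BBBBBB]] => [[[B]BBBBB]] => [[[]BBBBB]] => [[[]BBBB]] => [[[]BBB]] => [[[]BB]] => [[[]B]] => [[[]]]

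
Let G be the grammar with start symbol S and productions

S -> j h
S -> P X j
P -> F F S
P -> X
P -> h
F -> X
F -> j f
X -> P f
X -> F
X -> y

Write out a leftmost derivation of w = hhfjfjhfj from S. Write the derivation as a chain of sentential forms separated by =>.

S => PXj   [S -> P X j]
PXj => hXj   [P -> h]
hXj => hPfj   [X -> P f]
hPfj => hFFSfj   [P -> F F S]
hFFSfj => hXFSfj   [F -> X]
hXFSfj => hPfFSfj   [X -> P f]
hPfFSfj => hhfFSfj   [P -> h]
hhfFSfj => hhfjfSfj   [F -> j f]
hhfjfSfj => hhfjfjhfj   [S -> j h]

S=>PXj=>hXj=>hPfj=>hFFSfj=>hXFSfj=>hPfFSfj=>hhfFSfj=>hhfjfSfj=>hhfjfjhfj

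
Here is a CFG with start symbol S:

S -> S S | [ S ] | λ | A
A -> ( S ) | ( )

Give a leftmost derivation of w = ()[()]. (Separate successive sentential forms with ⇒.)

S ⇒ SS ⇒ AS ⇒ ()S ⇒ ()[S] ⇒ ()[A] ⇒ ()[()]

S ⇒ SS   [S -> S S]
SS ⇒ AS   [S -> A]
AS ⇒ ()S   [A -> ( )]
()S ⇒ ()[S]   [S -> [ S ]]
()[S] ⇒ ()[A]   [S -> A]
()[A] ⇒ ()[()]   [A -> ( )]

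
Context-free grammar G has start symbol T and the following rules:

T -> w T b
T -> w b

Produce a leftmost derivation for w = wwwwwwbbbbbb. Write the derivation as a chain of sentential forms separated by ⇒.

T ⇒ wTb ⇒ wwTbb ⇒ wwwTbbb ⇒ wwwwTbbbb ⇒ wwwwwTbbbbb ⇒ wwwwwwbbbbbb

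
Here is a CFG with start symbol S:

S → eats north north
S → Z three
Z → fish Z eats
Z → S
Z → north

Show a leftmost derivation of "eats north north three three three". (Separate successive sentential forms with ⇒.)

S ⇒ Z three ⇒ S three ⇒ Z three three ⇒ S three three ⇒ Z three three three ⇒ S three three three ⇒ eats north north three three three

S ⇒ Z three   [S → Z three]
Z three ⇒ S three   [Z → S]
S three ⇒ Z three three   [S → Z three]
Z three three ⇒ S three three   [Z → S]
S three three ⇒ Z three three three   [S → Z three]
Z three three three ⇒ S three three three   [Z → S]
S three three three ⇒ eats north north three three three   [S → eats north north]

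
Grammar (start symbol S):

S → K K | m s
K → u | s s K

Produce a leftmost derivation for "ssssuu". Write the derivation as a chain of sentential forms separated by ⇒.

S⇒KK⇒ssKK⇒ssssKK⇒ssssuK⇒ssssuu

S ⇒ KK   [S → K K]
KK ⇒ ssKK   [K → s s K]
ssKK ⇒ ssssKK   [K → s s K]
ssssKK ⇒ ssssuK   [K → u]
ssssuK ⇒ ssssuu   [K → u]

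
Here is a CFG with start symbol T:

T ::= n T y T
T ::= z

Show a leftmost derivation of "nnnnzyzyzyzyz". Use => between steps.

T => nTyT   [T ::= n T y T]
nTyT => nnTyTyT   [T ::= n T y T]
nnTyTyT => nnnTyTyTyT   [T ::= n T y T]
nnnTyTyTyT => nnnnTyTyTyTyT   [T ::= n T y T]
nnnnTyTyTyTyT => nnnnzyTyTyTyT   [T ::= z]
nnnnzyTyTyTyT => nnnnzyzyTyTyT   [T ::= z]
nnnnzyzyTyTyT => nnnnzyzyzyTyT   [T ::= z]
nnnnzyzyzyTyT => nnnnzyzyzyzyT   [T ::= z]
nnnnzyzyzyzyT => nnnnzyzyzyzyz   [T ::= z]

T=>nTyT=>nnTyTyT=>nnnTyTyTyT=>nnnnTyTyTyTyT=>nnnnzyTyTyTyT=>nnnnzyzyTyTyT=>nnnnzyzyzyTyT=>nnnnzyzyzyzyT=>nnnnzyzyzyzyz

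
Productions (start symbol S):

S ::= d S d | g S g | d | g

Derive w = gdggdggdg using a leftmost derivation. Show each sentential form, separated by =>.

S => gSg => gdSdg => gdgSgdg => gdggSggdg => gdggdggdg

S => gSg   [S ::= g S g]
gSg => gdSdg   [S ::= d S d]
gdSdg => gdgSgdg   [S ::= g S g]
gdgSgdg => gdggSggdg   [S ::= g S g]
gdggSggdg => gdggdggdg   [S ::= d]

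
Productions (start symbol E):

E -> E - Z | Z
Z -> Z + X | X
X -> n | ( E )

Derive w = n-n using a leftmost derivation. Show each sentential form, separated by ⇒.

E ⇒ E-Z   [E -> E - Z]
E-Z ⇒ Z-Z   [E -> Z]
Z-Z ⇒ X-Z   [Z -> X]
X-Z ⇒ n-Z   [X -> n]
n-Z ⇒ n-X   [Z -> X]
n-X ⇒ n-n   [X -> n]

E ⇒ E-Z ⇒ Z-Z ⇒ X-Z ⇒ n-Z ⇒ n-X ⇒ n-n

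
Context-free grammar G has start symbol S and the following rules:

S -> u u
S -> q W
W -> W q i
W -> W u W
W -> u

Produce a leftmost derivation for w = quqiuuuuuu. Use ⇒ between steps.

S ⇒ qW   [S -> q W]
qW ⇒ qWuW   [W -> W u W]
qWuW ⇒ qWuWuW   [W -> W u W]
qWuWuW ⇒ qWuWuWuW   [W -> W u W]
qWuWuWuW ⇒ qWqiuWuWuW   [W -> W q i]
qWqiuWuWuW ⇒ quqiuWuWuW   [W -> u]
quqiuWuWuW ⇒ quqiuuuWuW   [W -> u]
quqiuuuWuW ⇒ quqiuuuuuW   [W -> u]
quqiuuuuuW ⇒ quqiuuuuuu   [W -> u]

S ⇒ qW ⇒ qWuW ⇒ qWuWuW ⇒ qWuWuWuW ⇒ qWqiuWuWuW ⇒ quqiuWuWuW ⇒ quqiuuuWuW ⇒ quqiuuuuuW ⇒ quqiuuuuuu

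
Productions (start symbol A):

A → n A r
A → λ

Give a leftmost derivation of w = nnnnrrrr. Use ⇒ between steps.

A ⇒ nAr ⇒ nnArr ⇒ nnnArrr ⇒ nnnnArrrr ⇒ nnnnrrrr

A ⇒ nAr   [A → n A r]
nAr ⇒ nnArr   [A → n A r]
nnArr ⇒ nnnArrr   [A → n A r]
nnnArrr ⇒ nnnnArrrr   [A → n A r]
nnnnArrrr ⇒ nnnnrrrr   [A → λ]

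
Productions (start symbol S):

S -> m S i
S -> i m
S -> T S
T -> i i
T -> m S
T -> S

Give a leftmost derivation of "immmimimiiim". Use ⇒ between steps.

S ⇒ TS ⇒ SS ⇒ TSS ⇒ SSS ⇒ imSS ⇒ immSiS ⇒ immmSiiS ⇒ immmTSiiS ⇒ immmSSiiS ⇒ immmimSiiS ⇒ immmimimiiS ⇒ immmimimiiim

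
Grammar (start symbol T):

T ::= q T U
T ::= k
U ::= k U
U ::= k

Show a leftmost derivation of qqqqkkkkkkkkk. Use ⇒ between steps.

T ⇒ qTU ⇒ qqTUU ⇒ qqqTUUU ⇒ qqqqTUUUU ⇒ qqqqkUUUU ⇒ qqqqkkUUU ⇒ qqqqkkkUUU ⇒ qqqqkkkkUUU ⇒ qqqqkkkkkUUU ⇒ qqqqkkkkkkUU ⇒ qqqqkkkkkkkUU ⇒ qqqqkkkkkkkkU ⇒ qqqqkkkkkkkkk

T ⇒ qTU   [T ::= q T U]
qTU ⇒ qqTUU   [T ::= q T U]
qqTUU ⇒ qqqTUUU   [T ::= q T U]
qqqTUUU ⇒ qqqqTUUUU   [T ::= q T U]
qqqqTUUUU ⇒ qqqqkUUUU   [T ::= k]
qqqqkUUUU ⇒ qqqqkkUUU   [U ::= k]
qqqqkkUUU ⇒ qqqqkkkUUU   [U ::= k U]
qqqqkkkUUU ⇒ qqqqkkkkUUU   [U ::= k U]
qqqqkkkkUUU ⇒ qqqqkkkkkUUU   [U ::= k U]
qqqqkkkkkUUU ⇒ qqqqkkkkkkUU   [U ::= k]
qqqqkkkkkkUU ⇒ qqqqkkkkkkkUU   [U ::= k U]
qqqqkkkkkkkUU ⇒ qqqqkkkkkkkkU   [U ::= k]
qqqqkkkkkkkkU ⇒ qqqqkkkkkkkkk   [U ::= k]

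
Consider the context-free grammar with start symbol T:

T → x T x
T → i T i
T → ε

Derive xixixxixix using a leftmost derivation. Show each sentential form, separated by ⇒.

T ⇒ xTx ⇒ xiTix ⇒ xixTxix ⇒ xixiTixix ⇒ xixixTxixix ⇒ xixixxixix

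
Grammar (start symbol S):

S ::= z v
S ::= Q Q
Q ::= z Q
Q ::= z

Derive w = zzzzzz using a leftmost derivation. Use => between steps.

S => QQ => zQQ => zzQ => zzzQ => zzzzQ => zzzzzQ => zzzzzz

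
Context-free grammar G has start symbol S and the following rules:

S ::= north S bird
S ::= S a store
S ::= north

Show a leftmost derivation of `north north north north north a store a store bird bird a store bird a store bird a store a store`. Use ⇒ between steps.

S ⇒ S a store ⇒ S a store a store ⇒ north S bird a store a store ⇒ north S a store bird a store a store ⇒ north north S bird a store bird a store a store ⇒ north north S a store bird a store bird a store a store ⇒ north north north S bird a store bird a store bird a store a store ⇒ north north north north S bird bird a store bird a store bird a store a store ⇒ north north north north S a store bird bird a store bird a store bird a store a store ⇒ north north north north S a store a store bird bird a store bird a store bird a store a store ⇒ north north north north north a store a store bird bird a store bird a store bird a store a store

S ⇒ S a store   [S ::= S a store]
S a store ⇒ S a store a store   [S ::= S a store]
S a store a store ⇒ north S bird a store a store   [S ::= north S bird]
north S bird a store a store ⇒ north S a store bird a store a store   [S ::= S a store]
north S a store bird a store a store ⇒ north north S bird a store bird a store a store   [S ::= north S bird]
north north S bird a store bird a store a store ⇒ north north S a store bird a store bird a store a store   [S ::= S a store]
north north S a store bird a store bird a store a store ⇒ north north north S bird a store bird a store bird a store a store   [S ::= north S bird]
north north north S bird a store bird a store bird a store a store ⇒ north north north north S bird bird a store bird a store bird a store a store   [S ::= north S bird]
north north north north S bird bird a store bird a store bird a store a store ⇒ north north north north S a store bird bird a store bird a store bird a store a store   [S ::= S a store]
north north north north S a store bird bird a store bird a store bird a store a store ⇒ north north north north S a store a store bird bird a store bird a store bird a store a store   [S ::= S a store]
north north north north S a store a store bird bird a store bird a store bird a store a store ⇒ north north north north north a store a store bird bird a store bird a store bird a store a store   [S ::= north]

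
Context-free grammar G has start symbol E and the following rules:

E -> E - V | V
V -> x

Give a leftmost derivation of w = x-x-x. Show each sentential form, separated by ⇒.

E ⇒ E-V ⇒ E-V-V ⇒ V-V-V ⇒ x-V-V ⇒ x-x-V ⇒ x-x-x

E ⇒ E-V   [E -> E - V]
E-V ⇒ E-V-V   [E -> E - V]
E-V-V ⇒ V-V-V   [E -> V]
V-V-V ⇒ x-V-V   [V -> x]
x-V-V ⇒ x-x-V   [V -> x]
x-x-V ⇒ x-x-x   [V -> x]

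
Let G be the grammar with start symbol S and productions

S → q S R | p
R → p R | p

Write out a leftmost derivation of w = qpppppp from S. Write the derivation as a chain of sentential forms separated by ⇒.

S ⇒ qSR ⇒ qpR ⇒ qppR ⇒ qpppR ⇒ qppppR ⇒ qpppppR ⇒ qpppppp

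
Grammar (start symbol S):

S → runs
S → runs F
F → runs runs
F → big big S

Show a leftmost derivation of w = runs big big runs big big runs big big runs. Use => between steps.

S => runs F => runs big big S => runs big big runs F => runs big big runs big big S => runs big big runs big big runs F => runs big big runs big big runs big big S => runs big big runs big big runs big big runs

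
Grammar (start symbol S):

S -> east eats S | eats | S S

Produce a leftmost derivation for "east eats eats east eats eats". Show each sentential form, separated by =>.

S => east eats S   [S -> east eats S]
east eats S => east eats S S   [S -> S S]
east eats S S => east eats eats S   [S -> eats]
east eats eats S => east eats eats east eats S   [S -> east eats S]
east eats eats east eats S => east eats eats east eats eats   [S -> eats]

S => east eats S => east eats S S => east eats eats S => east eats eats east eats S => east eats eats east eats eats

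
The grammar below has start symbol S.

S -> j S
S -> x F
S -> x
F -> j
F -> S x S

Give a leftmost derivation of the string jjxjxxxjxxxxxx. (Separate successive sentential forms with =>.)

S => jS => jjS => jjxF => jjxSxS => jjxjSxS => jjxjxFxS => jjxjxSxSxS => jjxjxxFxSxS => jjxjxxSxSxSxS => jjxjxxxFxSxSxS => jjxjxxxjxSxSxS => jjxjxxxjxxxSxS => jjxjxxxjxxxxxS => jjxjxxxjxxxxxx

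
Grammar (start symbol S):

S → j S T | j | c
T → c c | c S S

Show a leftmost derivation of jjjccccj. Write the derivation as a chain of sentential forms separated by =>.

S => jST   [S → j S T]
jST => jjSTT   [S → j S T]
jjSTT => jjjTT   [S → j]
jjjTT => jjjccT   [T → c c]
jjjccT => jjjcccSS   [T → c S S]
jjjcccSS => jjjccccS   [S → c]
jjjccccS => jjjccccj   [S → j]

S=>jST=>jjSTT=>jjjTT=>jjjccT=>jjjcccSS=>jjjccccS=>jjjccccj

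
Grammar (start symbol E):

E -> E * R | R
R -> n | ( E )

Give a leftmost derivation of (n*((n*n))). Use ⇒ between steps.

E ⇒ R ⇒ (E) ⇒ (E*R) ⇒ (R*R) ⇒ (n*R) ⇒ (n*(E)) ⇒ (n*(R)) ⇒ (n*((E))) ⇒ (n*((E*R))) ⇒ (n*((R*R))) ⇒ (n*((n*R))) ⇒ (n*((n*n)))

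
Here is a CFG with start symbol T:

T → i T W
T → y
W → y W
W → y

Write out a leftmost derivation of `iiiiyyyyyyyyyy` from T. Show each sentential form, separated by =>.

T => iTW => iiTWW => iiiTWWW => iiiiTWWWW => iiiiyWWWW => iiiiyyWWW => iiiiyyyWW => iiiiyyyyWW => iiiiyyyyyWW => iiiiyyyyyyWW => iiiiyyyyyyyW => iiiiyyyyyyyyW => iiiiyyyyyyyyyW => iiiiyyyyyyyyyy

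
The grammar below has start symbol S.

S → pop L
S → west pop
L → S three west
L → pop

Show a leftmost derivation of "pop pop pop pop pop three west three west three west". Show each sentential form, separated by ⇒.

S ⇒ pop L   [S → pop L]
pop L ⇒ pop S three west   [L → S three west]
pop S three west ⇒ pop pop L three west   [S → pop L]
pop pop L three west ⇒ pop pop S three west three west   [L → S three west]
pop pop S three west three west ⇒ pop pop pop L three west three west   [S → pop L]
pop pop pop L three west three west ⇒ pop pop pop S three west three west three west   [L → S three west]
pop pop pop S three west three west three west ⇒ pop pop pop pop L three west three west three west   [S → pop L]
pop pop pop pop L three west three west three west ⇒ pop pop pop pop pop three west three west three west   [L → pop]

S ⇒ pop L ⇒ pop S three west ⇒ pop pop L three west ⇒ pop pop S three west three west ⇒ pop pop pop L three west three west ⇒ pop pop pop S three west three west three west ⇒ pop pop pop pop L three west three west three west ⇒ pop pop pop pop pop three west three west three west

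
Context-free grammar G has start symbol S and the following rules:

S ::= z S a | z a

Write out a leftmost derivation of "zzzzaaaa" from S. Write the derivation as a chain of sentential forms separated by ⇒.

S ⇒ zSa   [S ::= z S a]
zSa ⇒ zzSaa   [S ::= z S a]
zzSaa ⇒ zzzSaaa   [S ::= z S a]
zzzSaaa ⇒ zzzzaaaa   [S ::= z a]

S⇒zSa⇒zzSaa⇒zzzSaaa⇒zzzzaaaa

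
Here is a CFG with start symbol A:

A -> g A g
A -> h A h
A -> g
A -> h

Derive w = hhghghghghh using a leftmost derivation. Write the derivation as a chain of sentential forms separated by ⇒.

A ⇒ hAh ⇒ hhAhh ⇒ hhgAghh ⇒ hhghAhghh ⇒ hhghgAghghh ⇒ hhghghghghh

A ⇒ hAh   [A -> h A h]
hAh ⇒ hhAhh   [A -> h A h]
hhAhh ⇒ hhgAghh   [A -> g A g]
hhgAghh ⇒ hhghAhghh   [A -> h A h]
hhghAhghh ⇒ hhghgAghghh   [A -> g A g]
hhghgAghghh ⇒ hhghghghghh   [A -> h]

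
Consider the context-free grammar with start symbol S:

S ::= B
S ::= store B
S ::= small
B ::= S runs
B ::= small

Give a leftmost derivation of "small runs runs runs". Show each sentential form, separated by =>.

S => B => S runs => B runs => S runs runs => B runs runs => S runs runs runs => B runs runs runs => small runs runs runs

S => B   [S ::= B]
B => S runs   [B ::= S runs]
S runs => B runs   [S ::= B]
B runs => S runs runs   [B ::= S runs]
S runs runs => B runs runs   [S ::= B]
B runs runs => S runs runs runs   [B ::= S runs]
S runs runs runs => B runs runs runs   [S ::= B]
B runs runs runs => small runs runs runs   [B ::= small]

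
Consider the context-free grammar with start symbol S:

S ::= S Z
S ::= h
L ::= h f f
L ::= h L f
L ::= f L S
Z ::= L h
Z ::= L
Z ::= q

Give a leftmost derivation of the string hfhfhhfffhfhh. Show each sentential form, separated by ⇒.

S⇒SZ⇒hZ⇒hLh⇒hfLSh⇒hfhLfSh⇒hfhfLSfSh⇒hfhfhLfSfSh⇒hfhfhhfffSfSh⇒hfhfhhfffhfSh⇒hfhfhhfffhfhh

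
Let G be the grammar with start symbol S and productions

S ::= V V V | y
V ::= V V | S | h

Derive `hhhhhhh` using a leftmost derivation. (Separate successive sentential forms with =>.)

S => VVV => VVVV => hVVV => hhVV => hhSV => hhVVVV => hhVVVVV => hhhVVVV => hhhhVVV => hhhhhVV => hhhhhhV => hhhhhhh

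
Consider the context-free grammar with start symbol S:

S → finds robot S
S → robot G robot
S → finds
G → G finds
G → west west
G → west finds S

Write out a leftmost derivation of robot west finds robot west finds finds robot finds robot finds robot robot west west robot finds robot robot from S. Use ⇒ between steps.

S ⇒ robot G robot   [S → robot G robot]
robot G robot ⇒ robot west finds S robot   [G → west finds S]
robot west finds S robot ⇒ robot west finds robot G robot robot   [S → robot G robot]
robot west finds robot G robot robot ⇒ robot west finds robot G finds robot robot   [G → G finds]
robot west finds robot G finds robot robot ⇒ robot west finds robot west finds S finds robot robot   [G → west finds S]
robot west finds robot west finds S finds robot robot ⇒ robot west finds robot west finds finds robot S finds robot robot   [S → finds robot S]
robot west finds robot west finds finds robot S finds robot robot ⇒ robot west finds robot west finds finds robot finds robot S finds robot robot   [S → finds robot S]
robot west finds robot west finds finds robot finds robot S finds robot robot ⇒ robot west finds robot west finds finds robot finds robot finds robot S finds robot robot   [S → finds robot S]
robot west finds robot west finds finds robot finds robot finds robot S finds robot robot ⇒ robot west finds robot west finds finds robot finds robot finds robot robot G robot finds robot robot   [S → robot G robot]
robot west finds robot west finds finds robot finds robot finds robot robot G robot finds robot robot ⇒ robot west finds robot west finds finds robot finds robot finds robot robot west west robot finds robot robot   [G → west west]

S ⇒ robot G robot ⇒ robot west finds S robot ⇒ robot west finds robot G robot robot ⇒ robot west finds robot G finds robot robot ⇒ robot west finds robot west finds S finds robot robot ⇒ robot west finds robot west finds finds robot S finds robot robot ⇒ robot west finds robot west finds finds robot finds robot S finds robot robot ⇒ robot west finds robot west finds finds robot finds robot finds robot S finds robot robot ⇒ robot west finds robot west finds finds robot finds robot finds robot robot G robot finds robot robot ⇒ robot west finds robot west finds finds robot finds robot finds robot robot west west robot finds robot robot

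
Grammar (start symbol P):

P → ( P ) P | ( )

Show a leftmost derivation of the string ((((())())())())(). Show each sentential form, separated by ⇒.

P ⇒ (P)P ⇒ ((P)P)P ⇒ (((P)P)P)P ⇒ ((((P)P)P)P)P ⇒ ((((())P)P)P)P ⇒ ((((())())P)P)P ⇒ ((((())())())P)P ⇒ ((((())())())())P ⇒ ((((())())())())()

P ⇒ (P)P   [P → ( P ) P]
(P)P ⇒ ((P)P)P   [P → ( P ) P]
((P)P)P ⇒ (((P)P)P)P   [P → ( P ) P]
(((P)P)P)P ⇒ ((((P)P)P)P)P   [P → ( P ) P]
((((P)P)P)P)P ⇒ ((((())P)P)P)P   [P → ( )]
((((())P)P)P)P ⇒ ((((())())P)P)P   [P → ( )]
((((())())P)P)P ⇒ ((((())())())P)P   [P → ( )]
((((())())())P)P ⇒ ((((())())())())P   [P → ( )]
((((())())())())P ⇒ ((((())())())())()   [P → ( )]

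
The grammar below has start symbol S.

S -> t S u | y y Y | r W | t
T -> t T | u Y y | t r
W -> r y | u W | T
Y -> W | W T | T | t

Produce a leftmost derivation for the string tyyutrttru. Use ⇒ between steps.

S ⇒ tSu ⇒ tyyYu ⇒ tyyWTu ⇒ tyyuWTu ⇒ tyyuTTu ⇒ tyyutrTu ⇒ tyyutrtTu ⇒ tyyutrttru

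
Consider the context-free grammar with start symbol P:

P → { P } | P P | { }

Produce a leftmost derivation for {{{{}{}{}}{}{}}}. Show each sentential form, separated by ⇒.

P ⇒ {P} ⇒ {{P}} ⇒ {{PP}} ⇒ {{PPP}} ⇒ {{{P}PP}} ⇒ {{{PP}PP}} ⇒ {{{PPP}PP}} ⇒ {{{{}PP}PP}} ⇒ {{{{}{}P}PP}} ⇒ {{{{}{}{}}PP}} ⇒ {{{{}{}{}}{}P}} ⇒ {{{{}{}{}}{}{}}}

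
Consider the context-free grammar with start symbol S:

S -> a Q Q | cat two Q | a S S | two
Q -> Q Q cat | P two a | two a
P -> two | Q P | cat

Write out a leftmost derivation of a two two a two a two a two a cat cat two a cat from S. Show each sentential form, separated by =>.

S => a Q Q   [S -> a Q Q]
a Q Q => a P two a Q   [Q -> P two a]
a P two a Q => a two two a Q   [P -> two]
a two two a Q => a two two a Q Q cat   [Q -> Q Q cat]
a two two a Q Q cat => a two two a Q Q cat Q cat   [Q -> Q Q cat]
a two two a Q Q cat Q cat => a two two a two a Q cat Q cat   [Q -> two a]
a two two a two a Q cat Q cat => a two two a two a Q Q cat cat Q cat   [Q -> Q Q cat]
a two two a two a Q Q cat cat Q cat => a two two a two a two a Q cat cat Q cat   [Q -> two a]
a two two a two a two a Q cat cat Q cat => a two two a two a two a two a cat cat Q cat   [Q -> two a]
a two two a two a two a two a cat cat Q cat => a two two a two a two a two a cat cat two a cat   [Q -> two a]

S => a Q Q => a P two a Q => a two two a Q => a two two a Q Q cat => a two two a Q Q cat Q cat => a two two a two a Q cat Q cat => a two two a two a Q Q cat cat Q cat => a two two a two a two a Q cat cat Q cat => a two two a two a two a two a cat cat Q cat => a two two a two a two a two a cat cat two a cat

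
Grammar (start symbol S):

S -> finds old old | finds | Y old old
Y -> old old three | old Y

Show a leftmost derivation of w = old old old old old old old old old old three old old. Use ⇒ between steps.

S ⇒ Y old old ⇒ old Y old old ⇒ old old Y old old ⇒ old old old Y old old ⇒ old old old old Y old old ⇒ old old old old old Y old old ⇒ old old old old old old Y old old ⇒ old old old old old old old Y old old ⇒ old old old old old old old old Y old old ⇒ old old old old old old old old old old three old old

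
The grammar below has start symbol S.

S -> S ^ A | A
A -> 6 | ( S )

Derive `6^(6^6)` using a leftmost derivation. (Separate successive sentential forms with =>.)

S => S^A   [S -> S ^ A]
S^A => A^A   [S -> A]
A^A => 6^A   [A -> 6]
6^A => 6^(S)   [A -> ( S )]
6^(S) => 6^(S^A)   [S -> S ^ A]
6^(S^A) => 6^(A^A)   [S -> A]
6^(A^A) => 6^(6^A)   [A -> 6]
6^(6^A) => 6^(6^6)   [A -> 6]

S=>S^A=>A^A=>6^A=>6^(S)=>6^(S^A)=>6^(A^A)=>6^(6^A)=>6^(6^6)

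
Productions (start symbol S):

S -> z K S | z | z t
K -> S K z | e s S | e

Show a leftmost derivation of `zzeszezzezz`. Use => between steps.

S=>zKS=>zSKzS=>zzKSKzS=>zzesSSKzS=>zzeszKSSKzS=>zzeszeSSKzS=>zzeszezSKzS=>zzeszezzKzS=>zzeszezzezS=>zzeszezzezz

S => zKS   [S -> z K S]
zKS => zSKzS   [K -> S K z]
zSKzS => zzKSKzS   [S -> z K S]
zzKSKzS => zzesSSKzS   [K -> e s S]
zzesSSKzS => zzeszKSSKzS   [S -> z K S]
zzeszKSSKzS => zzeszeSSKzS   [K -> e]
zzeszeSSKzS => zzeszezSKzS   [S -> z]
zzeszezSKzS => zzeszezzKzS   [S -> z]
zzeszezzKzS => zzeszezzezS   [K -> e]
zzeszezzezS => zzeszezzezz   [S -> z]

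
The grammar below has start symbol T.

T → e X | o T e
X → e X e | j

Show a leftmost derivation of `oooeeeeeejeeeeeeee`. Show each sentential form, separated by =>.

T => oTe => ooTee => oooTeee => oooeXeee => oooeeXeeee => oooeeeXeeeee => oooeeeeXeeeeee => oooeeeeeXeeeeeee => oooeeeeeeXeeeeeeee => oooeeeeeejeeeeeeee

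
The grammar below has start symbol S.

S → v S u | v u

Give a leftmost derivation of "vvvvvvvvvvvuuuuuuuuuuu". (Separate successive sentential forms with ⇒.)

S⇒vSu⇒vvSuu⇒vvvSuuu⇒vvvvSuuuu⇒vvvvvSuuuuu⇒vvvvvvSuuuuuu⇒vvvvvvvSuuuuuuu⇒vvvvvvvvSuuuuuuuu⇒vvvvvvvvvSuuuuuuuuu⇒vvvvvvvvvvSuuuuuuuuuu⇒vvvvvvvvvvvuuuuuuuuuuu

S ⇒ vSu   [S → v S u]
vSu ⇒ vvSuu   [S → v S u]
vvSuu ⇒ vvvSuuu   [S → v S u]
vvvSuuu ⇒ vvvvSuuuu   [S → v S u]
vvvvSuuuu ⇒ vvvvvSuuuuu   [S → v S u]
vvvvvSuuuuu ⇒ vvvvvvSuuuuuu   [S → v S u]
vvvvvvSuuuuuu ⇒ vvvvvvvSuuuuuuu   [S → v S u]
vvvvvvvSuuuuuuu ⇒ vvvvvvvvSuuuuuuuu   [S → v S u]
vvvvvvvvSuuuuuuuu ⇒ vvvvvvvvvSuuuuuuuuu   [S → v S u]
vvvvvvvvvSuuuuuuuuu ⇒ vvvvvvvvvvSuuuuuuuuuu   [S → v S u]
vvvvvvvvvvSuuuuuuuuuu ⇒ vvvvvvvvvvvuuuuuuuuuuu   [S → v u]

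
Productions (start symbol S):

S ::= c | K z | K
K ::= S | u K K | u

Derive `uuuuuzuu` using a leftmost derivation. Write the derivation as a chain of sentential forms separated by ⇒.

S⇒K⇒uKK⇒uuKKK⇒uuSKK⇒uuKzKK⇒uuuKKzKK⇒uuuuKzKK⇒uuuuuzKK⇒uuuuuzuK⇒uuuuuzuu

S ⇒ K   [S ::= K]
K ⇒ uKK   [K ::= u K K]
uKK ⇒ uuKKK   [K ::= u K K]
uuKKK ⇒ uuSKK   [K ::= S]
uuSKK ⇒ uuKzKK   [S ::= K z]
uuKzKK ⇒ uuuKKzKK   [K ::= u K K]
uuuKKzKK ⇒ uuuuKzKK   [K ::= u]
uuuuKzKK ⇒ uuuuuzKK   [K ::= u]
uuuuuzKK ⇒ uuuuuzuK   [K ::= u]
uuuuuzuK ⇒ uuuuuzuu   [K ::= u]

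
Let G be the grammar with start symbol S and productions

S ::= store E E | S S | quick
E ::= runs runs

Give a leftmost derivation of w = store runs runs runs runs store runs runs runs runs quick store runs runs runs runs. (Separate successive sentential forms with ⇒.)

S ⇒ S S   [S ::= S S]
S S ⇒ store E E S   [S ::= store E E]
store E E S ⇒ store runs runs E S   [E ::= runs runs]
store runs runs E S ⇒ store runs runs runs runs S   [E ::= runs runs]
store runs runs runs runs S ⇒ store runs runs runs runs S S   [S ::= S S]
store runs runs runs runs S S ⇒ store runs runs runs runs S S S   [S ::= S S]
store runs runs runs runs S S S ⇒ store runs runs runs runs store E E S S   [S ::= store E E]
store runs runs runs runs store E E S S ⇒ store runs runs runs runs store runs runs E S S   [E ::= runs runs]
store runs runs runs runs store runs runs E S S ⇒ store runs runs runs runs store runs runs runs runs S S   [E ::= runs runs]
store runs runs runs runs store runs runs runs runs S S ⇒ store runs runs runs runs store runs runs runs runs quick S   [S ::= quick]
store runs runs runs runs store runs runs runs runs quick S ⇒ store runs runs runs runs store runs runs runs runs quick store E E   [S ::= store E E]
store runs runs runs runs store runs runs runs runs quick store E E ⇒ store runs runs runs runs store runs runs runs runs quick store runs runs E   [E ::= runs runs]
store runs runs runs runs store runs runs runs runs quick store runs runs E ⇒ store runs runs runs runs store runs runs runs runs quick store runs runs runs runs   [E ::= runs runs]

S ⇒ S S ⇒ store E E S ⇒ store runs runs E S ⇒ store runs runs runs runs S ⇒ store runs runs runs runs S S ⇒ store runs runs runs runs S S S ⇒ store runs runs runs runs store E E S S ⇒ store runs runs runs runs store runs runs E S S ⇒ store runs runs runs runs store runs runs runs runs S S ⇒ store runs runs runs runs store runs runs runs runs quick S ⇒ store runs runs runs runs store runs runs runs runs quick store E E ⇒ store runs runs runs runs store runs runs runs runs quick store runs runs E ⇒ store runs runs runs runs store runs runs runs runs quick store runs runs runs runs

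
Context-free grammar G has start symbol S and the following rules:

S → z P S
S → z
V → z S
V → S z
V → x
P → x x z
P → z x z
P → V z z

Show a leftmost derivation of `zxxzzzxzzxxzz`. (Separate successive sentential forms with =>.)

S=>zPS=>zxxzS=>zxxzzPS=>zxxzzzxzS=>zxxzzzxzzPS=>zxxzzzxzzxxzS=>zxxzzzxzzxxzz

S => zPS   [S → z P S]
zPS => zxxzS   [P → x x z]
zxxzS => zxxzzPS   [S → z P S]
zxxzzPS => zxxzzzxzS   [P → z x z]
zxxzzzxzS => zxxzzzxzzPS   [S → z P S]
zxxzzzxzzPS => zxxzzzxzzxxzS   [P → x x z]
zxxzzzxzzxxzS => zxxzzzxzzxxzz   [S → z]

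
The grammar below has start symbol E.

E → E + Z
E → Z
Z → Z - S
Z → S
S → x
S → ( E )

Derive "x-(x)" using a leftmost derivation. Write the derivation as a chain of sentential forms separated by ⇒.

E ⇒ Z   [E → Z]
Z ⇒ Z-S   [Z → Z - S]
Z-S ⇒ S-S   [Z → S]
S-S ⇒ x-S   [S → x]
x-S ⇒ x-(E)   [S → ( E )]
x-(E) ⇒ x-(Z)   [E → Z]
x-(Z) ⇒ x-(S)   [Z → S]
x-(S) ⇒ x-(x)   [S → x]

E ⇒ Z ⇒ Z-S ⇒ S-S ⇒ x-S ⇒ x-(E) ⇒ x-(Z) ⇒ x-(S) ⇒ x-(x)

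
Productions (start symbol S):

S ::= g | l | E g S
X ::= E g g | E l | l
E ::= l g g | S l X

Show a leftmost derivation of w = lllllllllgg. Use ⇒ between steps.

S ⇒ EgS   [S ::= E g S]
EgS ⇒ SlXgS   [E ::= S l X]
SlXgS ⇒ llXgS   [S ::= l]
llXgS ⇒ llElgS   [X ::= E l]
llElgS ⇒ llSlXlgS   [E ::= S l X]
llSlXlgS ⇒ llllXlgS   [S ::= l]
llllXlgS ⇒ llllEllgS   [X ::= E l]
llllEllgS ⇒ llllSlXllgS   [E ::= S l X]
llllSlXllgS ⇒ llllllXllgS   [S ::= l]
llllllXllgS ⇒ lllllllllgS   [X ::= l]
lllllllllgS ⇒ lllllllllgg   [S ::= g]

S ⇒ EgS ⇒ SlXgS ⇒ llXgS ⇒ llElgS ⇒ llSlXlgS ⇒ llllXlgS ⇒ llllEllgS ⇒ llllSlXllgS ⇒ llllllXllgS ⇒ lllllllllgS ⇒ lllllllllgg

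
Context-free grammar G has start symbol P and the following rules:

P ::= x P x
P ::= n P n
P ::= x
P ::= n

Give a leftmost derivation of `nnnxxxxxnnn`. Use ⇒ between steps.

P ⇒ nPn   [P ::= n P n]
nPn ⇒ nnPnn   [P ::= n P n]
nnPnn ⇒ nnnPnnn   [P ::= n P n]
nnnPnnn ⇒ nnnxPxnnn   [P ::= x P x]
nnnxPxnnn ⇒ nnnxxPxxnnn   [P ::= x P x]
nnnxxPxxnnn ⇒ nnnxxxxxnnn   [P ::= x]

P⇒nPn⇒nnPnn⇒nnnPnnn⇒nnnxPxnnn⇒nnnxxPxxnnn⇒nnnxxxxxnnn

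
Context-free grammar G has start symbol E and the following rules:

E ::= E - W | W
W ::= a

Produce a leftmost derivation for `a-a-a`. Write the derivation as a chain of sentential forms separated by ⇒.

E⇒E-W⇒E-W-W⇒W-W-W⇒a-W-W⇒a-a-W⇒a-a-a

E ⇒ E-W   [E ::= E - W]
E-W ⇒ E-W-W   [E ::= E - W]
E-W-W ⇒ W-W-W   [E ::= W]
W-W-W ⇒ a-W-W   [W ::= a]
a-W-W ⇒ a-a-W   [W ::= a]
a-a-W ⇒ a-a-a   [W ::= a]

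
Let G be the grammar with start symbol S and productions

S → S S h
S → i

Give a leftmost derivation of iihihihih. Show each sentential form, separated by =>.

S => SSh   [S → S S h]
SSh => SShSh   [S → S S h]
SShSh => SShShSh   [S → S S h]
SShShSh => SShShShSh   [S → S S h]
SShShShSh => iShShShSh   [S → i]
iShShShSh => iihShShSh   [S → i]
iihShShSh => iihihShSh   [S → i]
iihihShSh => iihihihSh   [S → i]
iihihihSh => iihihihih   [S → i]

S => SSh => SShSh => SShShSh => SShShShSh => iShShShSh => iihShShSh => iihihShSh => iihihihSh => iihihihih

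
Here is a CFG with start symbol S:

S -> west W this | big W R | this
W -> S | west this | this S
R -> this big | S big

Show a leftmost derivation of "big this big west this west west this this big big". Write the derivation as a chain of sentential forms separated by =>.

S => big W R   [S -> big W R]
big W R => big S R   [W -> S]
big S R => big this R   [S -> this]
big this R => big this S big   [R -> S big]
big this S big => big this big W R big   [S -> big W R]
big this big W R big => big this big west this R big   [W -> west this]
big this big west this R big => big this big west this S big big   [R -> S big]
big this big west this S big big => big this big west this west W this big big   [S -> west W this]
big this big west this west W this big big => big this big west this west west this this big big   [W -> west this]

S => big W R => big S R => big this R => big this S big => big this big W R big => big this big west this R big => big this big west this S big big => big this big west this west W this big big => big this big west this west west this this big big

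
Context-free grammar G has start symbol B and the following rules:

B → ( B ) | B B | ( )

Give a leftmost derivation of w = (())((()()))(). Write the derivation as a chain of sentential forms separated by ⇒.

B ⇒ BB   [B → B B]
BB ⇒ (B)B   [B → ( B )]
(B)B ⇒ (())B   [B → ( )]
(())B ⇒ (())BB   [B → B B]
(())BB ⇒ (())(B)B   [B → ( B )]
(())(B)B ⇒ (())((B))B   [B → ( B )]
(())((B))B ⇒ (())((BB))B   [B → B B]
(())((BB))B ⇒ (())((()B))B   [B → ( )]
(())((()B))B ⇒ (())((()()))B   [B → ( )]
(())((()()))B ⇒ (())((()()))()   [B → ( )]

B ⇒ BB ⇒ (B)B ⇒ (())B ⇒ (())BB ⇒ (())(B)B ⇒ (())((B))B ⇒ (())((BB))B ⇒ (())((()B))B ⇒ (())((()()))B ⇒ (())((()()))()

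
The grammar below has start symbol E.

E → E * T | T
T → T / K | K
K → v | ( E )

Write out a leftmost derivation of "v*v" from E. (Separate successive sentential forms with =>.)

E=>E*T=>T*T=>K*T=>v*T=>v*K=>v*v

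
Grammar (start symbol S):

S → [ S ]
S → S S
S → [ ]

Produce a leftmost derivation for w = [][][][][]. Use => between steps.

S => SS => SSS => []SS => [][]S => [][]SS => [][][]S => [][][]SS => [][][][]S => [][][][][]

S => SS   [S → S S]
SS => SSS   [S → S S]
SSS => []SS   [S → [ ]]
[]SS => [][]S   [S → [ ]]
[][]S => [][]SS   [S → S S]
[][]SS => [][][]S   [S → [ ]]
[][][]S => [][][]SS   [S → S S]
[][][]SS => [][][][]S   [S → [ ]]
[][][][]S => [][][][][]   [S → [ ]]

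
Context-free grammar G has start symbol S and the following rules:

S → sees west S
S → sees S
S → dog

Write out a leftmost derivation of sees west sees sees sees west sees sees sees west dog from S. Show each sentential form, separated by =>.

S => sees west S => sees west sees S => sees west sees sees S => sees west sees sees sees west S => sees west sees sees sees west sees S => sees west sees sees sees west sees sees S => sees west sees sees sees west sees sees sees west S => sees west sees sees sees west sees sees sees west dog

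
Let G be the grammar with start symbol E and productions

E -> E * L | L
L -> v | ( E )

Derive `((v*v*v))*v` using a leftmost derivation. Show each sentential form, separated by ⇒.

E ⇒ E*L ⇒ L*L ⇒ (E)*L ⇒ (L)*L ⇒ ((E))*L ⇒ ((E*L))*L ⇒ ((E*L*L))*L ⇒ ((L*L*L))*L ⇒ ((v*L*L))*L ⇒ ((v*v*L))*L ⇒ ((v*v*v))*L ⇒ ((v*v*v))*v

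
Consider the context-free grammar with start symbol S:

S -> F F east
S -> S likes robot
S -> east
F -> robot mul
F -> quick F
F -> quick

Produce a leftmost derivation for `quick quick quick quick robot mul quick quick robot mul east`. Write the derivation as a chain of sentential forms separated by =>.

S => F F east => quick F F east => quick quick F F east => quick quick quick F F east => quick quick quick quick F F east => quick quick quick quick robot mul F east => quick quick quick quick robot mul quick F east => quick quick quick quick robot mul quick quick F east => quick quick quick quick robot mul quick quick robot mul east

S => F F east   [S -> F F east]
F F east => quick F F east   [F -> quick F]
quick F F east => quick quick F F east   [F -> quick F]
quick quick F F east => quick quick quick F F east   [F -> quick F]
quick quick quick F F east => quick quick quick quick F F east   [F -> quick F]
quick quick quick quick F F east => quick quick quick quick robot mul F east   [F -> robot mul]
quick quick quick quick robot mul F east => quick quick quick quick robot mul quick F east   [F -> quick F]
quick quick quick quick robot mul quick F east => quick quick quick quick robot mul quick quick F east   [F -> quick F]
quick quick quick quick robot mul quick quick F east => quick quick quick quick robot mul quick quick robot mul east   [F -> robot mul]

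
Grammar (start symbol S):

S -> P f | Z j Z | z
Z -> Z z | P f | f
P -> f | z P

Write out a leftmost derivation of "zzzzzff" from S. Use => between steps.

S => Pf   [S -> P f]
Pf => zPf   [P -> z P]
zPf => zzPf   [P -> z P]
zzPf => zzzPf   [P -> z P]
zzzPf => zzzzPf   [P -> z P]
zzzzPf => zzzzzPf   [P -> z P]
zzzzzPf => zzzzzff   [P -> f]

S=>Pf=>zPf=>zzPf=>zzzPf=>zzzzPf=>zzzzzPf=>zzzzzff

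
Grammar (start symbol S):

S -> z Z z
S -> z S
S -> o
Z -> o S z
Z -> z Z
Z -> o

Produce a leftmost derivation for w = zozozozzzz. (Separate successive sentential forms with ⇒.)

S ⇒ zZz ⇒ zoSzz ⇒ zozZzzz ⇒ zozoSzzzz ⇒ zozozSzzzz ⇒ zozozozzzz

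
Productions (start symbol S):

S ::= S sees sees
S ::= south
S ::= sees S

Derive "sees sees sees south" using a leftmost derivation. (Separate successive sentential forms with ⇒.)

S ⇒ sees S ⇒ sees sees S ⇒ sees sees sees S ⇒ sees sees sees south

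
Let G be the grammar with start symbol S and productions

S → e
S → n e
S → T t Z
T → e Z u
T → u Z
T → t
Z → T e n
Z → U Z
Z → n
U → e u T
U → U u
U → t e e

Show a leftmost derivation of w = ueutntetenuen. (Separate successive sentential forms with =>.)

S => TtZ   [S → T t Z]
TtZ => uZtZ   [T → u Z]
uZtZ => uUZtZ   [Z → U Z]
uUZtZ => ueuTZtZ   [U → e u T]
ueuTZtZ => ueutZtZ   [T → t]
ueutZtZ => ueutntZ   [Z → n]
ueutntZ => ueutntTen   [Z → T e n]
ueutntTen => ueutnteZuen   [T → e Z u]
ueutnteZuen => ueutnteTenuen   [Z → T e n]
ueutnteTenuen => ueutntetenuen   [T → t]

S=>TtZ=>uZtZ=>uUZtZ=>ueuTZtZ=>ueutZtZ=>ueutntZ=>ueutntTen=>ueutnteZuen=>ueutnteTenuen=>ueutntetenuen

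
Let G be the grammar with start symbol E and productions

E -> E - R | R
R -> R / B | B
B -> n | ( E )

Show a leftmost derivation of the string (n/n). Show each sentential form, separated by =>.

E=>R=>B=>(E)=>(R)=>(R/B)=>(B/B)=>(n/B)=>(n/n)

E => R   [E -> R]
R => B   [R -> B]
B => (E)   [B -> ( E )]
(E) => (R)   [E -> R]
(R) => (R/B)   [R -> R / B]
(R/B) => (B/B)   [R -> B]
(B/B) => (n/B)   [B -> n]
(n/B) => (n/n)   [B -> n]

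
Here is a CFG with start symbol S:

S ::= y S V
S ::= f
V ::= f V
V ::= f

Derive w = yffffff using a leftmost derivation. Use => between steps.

S => ySV   [S ::= y S V]
ySV => yfV   [S ::= f]
yfV => yffV   [V ::= f V]
yffV => yfffV   [V ::= f V]
yfffV => yffffV   [V ::= f V]
yffffV => yfffffV   [V ::= f V]
yfffffV => yffffff   [V ::= f]

S=>ySV=>yfV=>yffV=>yfffV=>yffffV=>yfffffV=>yffffff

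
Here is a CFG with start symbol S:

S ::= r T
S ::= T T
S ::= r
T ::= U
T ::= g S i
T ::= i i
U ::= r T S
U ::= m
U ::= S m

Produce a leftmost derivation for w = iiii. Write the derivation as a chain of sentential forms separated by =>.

S=>TT=>iiT=>iiii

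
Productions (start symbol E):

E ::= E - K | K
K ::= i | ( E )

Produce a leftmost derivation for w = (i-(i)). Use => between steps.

E=>K=>(E)=>(E-K)=>(K-K)=>(i-K)=>(i-(E))=>(i-(K))=>(i-(i))

E => K   [E ::= K]
K => (E)   [K ::= ( E )]
(E) => (E-K)   [E ::= E - K]
(E-K) => (K-K)   [E ::= K]
(K-K) => (i-K)   [K ::= i]
(i-K) => (i-(E))   [K ::= ( E )]
(i-(E)) => (i-(K))   [E ::= K]
(i-(K)) => (i-(i))   [K ::= i]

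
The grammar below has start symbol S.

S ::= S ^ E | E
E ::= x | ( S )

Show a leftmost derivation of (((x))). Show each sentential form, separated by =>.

S => E   [S ::= E]
E => (S)   [E ::= ( S )]
(S) => (E)   [S ::= E]
(E) => ((S))   [E ::= ( S )]
((S)) => ((E))   [S ::= E]
((E)) => (((S)))   [E ::= ( S )]
(((S))) => (((E)))   [S ::= E]
(((E))) => (((x)))   [E ::= x]

S => E => (S) => (E) => ((S)) => ((E)) => (((S))) => (((E))) => (((x)))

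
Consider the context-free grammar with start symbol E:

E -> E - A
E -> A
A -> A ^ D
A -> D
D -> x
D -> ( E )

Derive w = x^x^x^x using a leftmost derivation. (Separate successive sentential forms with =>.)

E => A => A^D => A^D^D => A^D^D^D => D^D^D^D => x^D^D^D => x^x^D^D => x^x^x^D => x^x^x^x

E => A   [E -> A]
A => A^D   [A -> A ^ D]
A^D => A^D^D   [A -> A ^ D]
A^D^D => A^D^D^D   [A -> A ^ D]
A^D^D^D => D^D^D^D   [A -> D]
D^D^D^D => x^D^D^D   [D -> x]
x^D^D^D => x^x^D^D   [D -> x]
x^x^D^D => x^x^x^D   [D -> x]
x^x^x^D => x^x^x^x   [D -> x]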